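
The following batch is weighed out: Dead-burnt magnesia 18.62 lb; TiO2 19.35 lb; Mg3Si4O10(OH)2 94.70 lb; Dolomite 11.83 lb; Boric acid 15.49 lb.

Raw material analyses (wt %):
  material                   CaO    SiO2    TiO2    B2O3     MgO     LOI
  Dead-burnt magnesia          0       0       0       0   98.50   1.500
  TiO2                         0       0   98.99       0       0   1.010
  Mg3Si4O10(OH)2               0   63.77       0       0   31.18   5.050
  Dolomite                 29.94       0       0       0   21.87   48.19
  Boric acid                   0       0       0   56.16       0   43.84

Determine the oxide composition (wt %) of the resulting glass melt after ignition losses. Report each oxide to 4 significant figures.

The intermediate values appear (rounded to four significant digits) within the worked lines. The whole derivation holds full float precision from start to finish — each reported number is rounded just once; the derived quantities, including the totals, the five compositions, the yield, ignition loss, net glass mass, are computed using the weight values for 142.2 lb of glass at exact precision as they appear in question or answer.
Oxide-by-oxide delivered mass:
  CaO: 11.83·0.2994 = 3.542 lb
  SiO2: 94.70·0.6377 = 60.39 lb
  TiO2: 19.35·0.9899 = 19.15 lb
  B2O3: 15.49·0.5616 = 8.699 lb
  MgO: 18.62·0.9850 + 94.70·0.3118 + 11.83·0.2187 = 50.46 lb
LOI: 18.62·0.01500 + 19.35·0.01010 + 94.70·0.05050 + 11.83·0.4819 + 15.49·0.4384 = 17.75 lb
The glass mass, total less LOI, = 160.0 − 17.75 = 142.2 lb (the oxide masses sum to this)
wt % = oxide mass / glass mass × 100

Glass mass = 142.2 lb (batch 160.0 − LOI 17.75).
Composition: CaO 2.490%, SiO2 42.46%, TiO2 13.47%, B2O3 6.116%, MgO 35.47%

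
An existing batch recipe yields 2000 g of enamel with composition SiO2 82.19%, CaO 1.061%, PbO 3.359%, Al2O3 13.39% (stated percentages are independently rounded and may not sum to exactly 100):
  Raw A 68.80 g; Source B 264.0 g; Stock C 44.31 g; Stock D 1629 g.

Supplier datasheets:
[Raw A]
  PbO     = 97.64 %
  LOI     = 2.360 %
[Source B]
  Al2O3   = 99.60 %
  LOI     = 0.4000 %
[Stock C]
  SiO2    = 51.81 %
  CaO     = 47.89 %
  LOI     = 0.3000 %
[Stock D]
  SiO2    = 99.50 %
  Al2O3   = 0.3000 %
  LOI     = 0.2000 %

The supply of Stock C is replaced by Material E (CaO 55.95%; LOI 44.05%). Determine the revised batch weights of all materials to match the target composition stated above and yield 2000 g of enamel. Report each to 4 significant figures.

The working math runs at full float precision end to end — values along the way are printed, with 4-significant-digit rounding, in the working — each reported value takes exactly one rounding — all derived quantities are carried at exact precision (the totals, four oxide percentages, the yield, ignition loss, net glass mass) using the weight values for 2000 g of glass, as written in question or answer.
Oxide-by-oxide targets in 2000 g enamel:
  SiO2: 82.19% × 2000 = 1644 g
  CaO: 1.061% × 2000 = 21.22 g
  PbO: 3.359% × 2000 = 67.18 g
  Al2O3: 13.39% × 2000 = 267.8 g
Per-oxide balance check working from each reported weight, on the stated basis (oxide sums agree with the targets exact up to rounding of places):
  SiO2: 1652·0.9950 = 1644 g (target 1644 g)
  CaO: 37.93·0.5595 = 21.22 g (target 21.22 g)
  PbO: 68.80·0.9764 = 67.18 g (target 67.18 g)
  Al2O3: 263.9·0.9960 + 1652·0.003000 = 267.8 g (target 267.8 g)
Glass mass check: Σ batch − LOI loss = 2000 g (per-oxide target masses sum to 2000 g; basis as stated: 2000 g — gaps are rounding artifacts).
Summing the batch: Σ batch = 2023 g; LOI loss = Σ batch·LOI = 22.69 g; glass ÷ batch gives a yield of 98.88%.

Revised batch per 2000 g enamel:
  Raw A: 68.80 g
  Source B: 263.9 g
  Material E: 37.93 g
  Stock D: 1652 g
Total batch = 2023 g; LOI loss = 22.69 g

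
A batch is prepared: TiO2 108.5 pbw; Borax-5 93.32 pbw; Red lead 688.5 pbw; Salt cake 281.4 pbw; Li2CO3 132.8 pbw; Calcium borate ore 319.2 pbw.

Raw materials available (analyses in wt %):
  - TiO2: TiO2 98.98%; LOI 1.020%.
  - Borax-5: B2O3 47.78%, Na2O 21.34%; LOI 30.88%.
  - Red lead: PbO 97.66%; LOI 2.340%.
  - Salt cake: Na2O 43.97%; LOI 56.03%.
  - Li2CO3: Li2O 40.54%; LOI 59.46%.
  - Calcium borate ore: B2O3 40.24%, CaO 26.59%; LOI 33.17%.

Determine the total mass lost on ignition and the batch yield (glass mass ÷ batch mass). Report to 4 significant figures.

Each numeric step runs at full float precision all the way through. Mid-chain values are shown rounded to four significant figures within the worked lines. Every reported figure undergoes a single rounding. The derived quantities, including LOI, net glass mass, six oxide percentages, yield, totals, are computed from the batch weights for 1235 pbw of glass in full precision, exactly as printed in the question or the answer.
Per-material ignition loss:
  TiO2: 108.5 × 0.01020 = 1.107 pbw
  Borax-5: 93.32 × 0.3088 = 28.82 pbw
  Red lead: 688.5 × 0.02340 = 16.11 pbw
  Salt cake: 281.4 × 0.5603 = 157.7 pbw
  Li2CO3: 132.8 × 0.5946 = 78.96 pbw
  Calcium borate ore: 319.2 × 0.3317 = 105.9 pbw
Total LOI = 388.5 pbw
Glass = batch − LOI = 1624 − 388.5 = 1235 pbw

LOI loss = 388.5 pbw; glass = 1235 pbw; yield = 76.07%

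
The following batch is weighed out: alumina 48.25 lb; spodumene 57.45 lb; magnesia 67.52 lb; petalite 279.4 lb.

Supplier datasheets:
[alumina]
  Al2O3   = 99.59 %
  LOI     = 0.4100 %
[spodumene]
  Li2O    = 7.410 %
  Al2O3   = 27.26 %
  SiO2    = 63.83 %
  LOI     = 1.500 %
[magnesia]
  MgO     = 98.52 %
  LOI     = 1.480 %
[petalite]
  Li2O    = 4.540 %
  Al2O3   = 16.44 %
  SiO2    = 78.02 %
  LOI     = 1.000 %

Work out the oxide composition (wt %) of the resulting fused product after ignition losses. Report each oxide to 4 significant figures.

Working values are printed (rounded to 4 significant digits) in the working. Each numeric step keeps full precision through every step. Every reported number receives exactly one rounding. The derived quantities (the yield, the totals, glass mass, ignition loss, four oxide percentages) are computed starting from the weights at 447.8 lb of glass at full float precision, exactly as printed in question or answer.
Oxide masses out of the charge:
  MgO: 67.52·0.9852 = 66.52 lb
  Li2O: 57.45·0.07410 + 279.4·0.04540 = 16.94 lb
  Al2O3: 48.25·0.9959 + 57.45·0.2726 + 279.4·0.1644 = 109.6 lb
  SiO2: 57.45·0.6383 + 279.4·0.7802 = 254.7 lb
LOI: 48.25·0.004100 + 57.45·0.01500 + 67.52·0.01480 + 279.4·0.01000 = 4.853 lb
Net of LOI, the glass mass = 452.6 − 4.853 = 447.8 lb (consistent with Σ oxide mass)
wt % = 100 × oxide mass / glass mass

Glass mass = 447.8 lb (batch 452.6 − LOI 4.853).
Composition: MgO 14.86%, Li2O 3.784%, Al2O3 24.49%, SiO2 56.87%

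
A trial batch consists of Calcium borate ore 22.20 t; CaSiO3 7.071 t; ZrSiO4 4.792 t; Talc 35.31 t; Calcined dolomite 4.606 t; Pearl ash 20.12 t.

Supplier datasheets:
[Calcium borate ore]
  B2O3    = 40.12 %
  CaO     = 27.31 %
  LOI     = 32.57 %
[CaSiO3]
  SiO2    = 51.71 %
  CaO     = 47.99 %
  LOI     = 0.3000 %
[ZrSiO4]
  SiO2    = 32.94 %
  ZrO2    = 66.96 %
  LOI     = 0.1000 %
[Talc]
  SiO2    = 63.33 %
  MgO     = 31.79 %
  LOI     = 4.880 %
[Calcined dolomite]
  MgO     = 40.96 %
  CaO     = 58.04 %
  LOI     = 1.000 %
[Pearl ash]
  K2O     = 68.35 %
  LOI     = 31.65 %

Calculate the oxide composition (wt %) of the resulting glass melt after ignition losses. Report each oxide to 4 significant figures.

Intermediates are displayed rounded off to 4 significant digits in the working — all arithmetic carries exact precision through every step. Exactly one rounding goes into every reported result; derived quantities, which include ignition loss, totals, net glass mass, six oxide percentages, yield, are computed at full precision, precisely as stated by problem or answer, from the weighed amounts per 78.71 t of glass.
What the batch supplies per oxide:
  B2O3: 22.20·0.4012 = 8.907 t
  SiO2: 7.071·0.5171 + 4.792·0.3294 + 35.31·0.6333 = 27.60 t
  MgO: 35.31·0.3179 + 4.606·0.4096 = 13.11 t
  ZrO2: 4.792·0.6696 = 3.209 t
  CaO: 22.20·0.2731 + 7.071·0.4799 + 4.606·0.5804 = 12.13 t
  K2O: 20.12·0.6835 = 13.75 t
LOI: 22.20·0.3257 + 7.071·0.003000 + 4.792·0.001000 + 35.31·0.04880 + 4.606·0.01000 + 20.12·0.3165 = 15.39 t
The glass mass, total less LOI, = 94.10 − 15.39 = 78.71 t (equal to the oxide-mass sum)
wt % = 100 × oxide mass / glass mass

Glass mass = 78.71 t (batch 94.10 − LOI 15.39).
Composition: B2O3 11.32%, SiO2 35.06%, MgO 16.66%, ZrO2 4.077%, CaO 15.41%, K2O 17.47%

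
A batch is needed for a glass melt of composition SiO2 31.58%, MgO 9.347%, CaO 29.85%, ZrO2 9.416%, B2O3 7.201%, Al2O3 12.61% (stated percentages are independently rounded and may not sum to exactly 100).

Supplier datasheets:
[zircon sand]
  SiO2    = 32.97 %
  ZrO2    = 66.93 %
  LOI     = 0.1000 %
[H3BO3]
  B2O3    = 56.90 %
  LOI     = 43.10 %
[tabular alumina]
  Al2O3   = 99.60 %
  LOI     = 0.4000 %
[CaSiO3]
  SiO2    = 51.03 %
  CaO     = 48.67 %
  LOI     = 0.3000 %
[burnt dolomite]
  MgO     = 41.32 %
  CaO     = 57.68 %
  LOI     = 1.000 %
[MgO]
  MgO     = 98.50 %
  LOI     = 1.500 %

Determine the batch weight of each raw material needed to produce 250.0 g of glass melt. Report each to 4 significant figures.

Batch per 250.0 g glass melt:
  zircon sand: 35.17 g
  H3BO3: 31.64 g
  tabular alumina: 31.65 g
  CaSiO3: 132.0 g
  burnt dolomite: 18.01 g
  MgO: 16.17 g
Total batch = 264.6 g; LOI loss = 14.62 g; yield = 94.48%

Every computation carries full float precision in all steps; intermediates are displayed, rounded to 4 significant figures, across the worked steps — a single rounding completes each reported figure — all derived quantities (totals, ignition loss, yield, glass mass, six oxide percentages) are re-derived at full precision starting from the weights at 250.0 g of glass, as written in the question or the answer.
The oxide mass targets at 250.0 g glass melt:
  SiO2: 31.58% × 250.0 = 78.95 g
  MgO: 9.347% × 250.0 = 23.37 g
  CaO: 29.85% × 250.0 = 74.62 g
  ZrO2: 9.416% × 250.0 = 23.54 g
  B2O3: 7.201% × 250.0 = 18.00 g
  Al2O3: 12.61% × 250.0 = 31.52 g
Balance tally, oxide-wise, with the batch weights as given, against the basis in use (oxide sums agree with the targets modulo rounding of the values):
  SiO2: 35.17·0.3297 + 132.0·0.5103 = 78.96 g (target 78.95 g)
  MgO: 18.01·0.4132 + 16.17·0.9850 = 23.37 g (target 23.37 g)
  CaO: 132.0·0.4867 + 18.01·0.5768 = 74.63 g (target 74.62 g)
  ZrO2: 35.17·0.6693 = 23.54 g (target 23.54 g)
  B2O3: 31.64·0.5690 = 18.00 g (target 18.00 g)
  Al2O3: 31.65·0.9960 = 31.52 g (target 31.52 g)
Glass-mass closure: Σ batch − LOI loss = 250.0 g (oxide target masses add up to 250.0 g; with the basis standing at 250.0 g — gaps are rounding artifacts).
Whole-batch sum: Σ batch = 264.6 g; ignition loss, Σ(batch × LOI) = 14.62 g; glass ÷ batch gives a yield of 94.48%.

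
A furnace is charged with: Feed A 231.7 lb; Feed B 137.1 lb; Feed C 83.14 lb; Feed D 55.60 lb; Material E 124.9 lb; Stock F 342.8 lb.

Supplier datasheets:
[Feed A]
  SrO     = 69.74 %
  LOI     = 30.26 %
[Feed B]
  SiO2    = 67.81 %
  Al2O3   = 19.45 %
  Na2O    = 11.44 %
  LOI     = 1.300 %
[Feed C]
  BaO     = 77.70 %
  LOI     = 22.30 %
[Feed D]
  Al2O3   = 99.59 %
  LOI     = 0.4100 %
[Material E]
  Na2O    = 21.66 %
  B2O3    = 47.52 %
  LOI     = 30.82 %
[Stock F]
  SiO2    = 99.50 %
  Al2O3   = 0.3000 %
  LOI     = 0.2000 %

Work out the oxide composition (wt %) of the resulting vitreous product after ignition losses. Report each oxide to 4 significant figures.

Glass mass = 845.4 lb (batch 975.2 − LOI 129.8).
Composition: SrO 19.11%, BaO 7.641%, SiO2 51.34%, Al2O3 9.826%, Na2O 5.055%, B2O3 7.021%

Each numeric step holds full precision from first step to last; working values are displayed (rounded to four significant figures) within the worked lines; a single rounding completes each reported value. The derived quantities (six oxide percentages, LOI, net glass mass, the totals, yield) are carried in exact precision starting from the weights per 845.4 lb of glass as quoted within the question or the answer.
Oxide-by-oxide delivered mass:
  SrO: 231.7·0.6974 = 161.6 lb
  BaO: 83.14·0.7770 = 64.60 lb
  SiO2: 137.1·0.6781 + 342.8·0.9950 = 434.1 lb
  Al2O3: 137.1·0.1945 + 55.60·0.9959 + 342.8·0.003000 = 83.07 lb
  Na2O: 137.1·0.1144 + 124.9·0.2166 = 42.74 lb
  B2O3: 124.9·0.4752 = 59.35 lb
LOI: 231.7·0.3026 + 137.1·0.01300 + 83.14·0.2230 + 55.60·0.004100 + 124.9·0.3082 + 342.8·0.002000 = 129.8 lb
Resulting glass, batch − LOI: 975.2 − 129.8 = 845.4 lb (equal to the oxide-mass sum)
wt % = oxide mass / glass mass × 100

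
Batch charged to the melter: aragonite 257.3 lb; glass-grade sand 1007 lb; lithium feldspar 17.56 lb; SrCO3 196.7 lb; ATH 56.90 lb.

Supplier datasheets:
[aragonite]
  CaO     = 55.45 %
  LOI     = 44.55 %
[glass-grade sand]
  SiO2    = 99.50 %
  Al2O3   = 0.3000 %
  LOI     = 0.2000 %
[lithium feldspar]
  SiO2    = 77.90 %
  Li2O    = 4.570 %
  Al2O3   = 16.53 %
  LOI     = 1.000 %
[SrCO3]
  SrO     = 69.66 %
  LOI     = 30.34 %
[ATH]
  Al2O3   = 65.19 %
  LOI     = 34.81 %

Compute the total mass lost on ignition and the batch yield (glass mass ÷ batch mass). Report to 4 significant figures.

LOI loss = 196.3 lb; glass = 1339 lb; yield = 87.22%

Each numeric step keeps full precision all the way through — rounding to four significant figures governs each intermediate as shown; every reported number takes a single rounding; all derived quantities are computed using the weight values on 1339 lb of glass at full precision (yield, the five compositions, ignition loss, totals, glass mass), as set out in either problem or answer.
LOI of each material in turn:
  aragonite: 257.3 × 0.4455 = 114.6 lb
  glass-grade sand: 1007 × 0.002000 = 2.014 lb
  lithium feldspar: 17.56 × 0.01000 = 0.1756 lb
  SrCO3: 196.7 × 0.3034 = 59.68 lb
  ATH: 56.90 × 0.3481 = 19.81 lb
Total LOI = 196.3 lb
Glass = batch − LOI = 1535 − 196.3 = 1339 lb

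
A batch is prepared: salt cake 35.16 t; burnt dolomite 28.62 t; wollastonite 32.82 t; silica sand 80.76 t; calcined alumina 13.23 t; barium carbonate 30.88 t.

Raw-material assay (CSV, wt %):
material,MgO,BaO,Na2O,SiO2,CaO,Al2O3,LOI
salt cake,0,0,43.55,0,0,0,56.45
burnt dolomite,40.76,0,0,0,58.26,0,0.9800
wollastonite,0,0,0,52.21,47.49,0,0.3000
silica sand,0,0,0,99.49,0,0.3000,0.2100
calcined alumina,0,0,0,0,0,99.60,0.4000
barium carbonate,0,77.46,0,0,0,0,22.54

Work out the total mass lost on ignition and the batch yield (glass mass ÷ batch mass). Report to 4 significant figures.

LOI loss = 27.41 t; glass = 194.1 t; yield = 87.62%

The intermediate values are shown with 4-significant-digit rounding across the worked steps — all internal work runs at full precision at all times. A single rounding yields each reported figure; derived quantities are computed using the weight values on 194.1 t of glass in full precision (yield, totals, ignition loss, the six compositions, net glass mass) as given in problem or answer.
LOI of each material in turn:
  salt cake: 35.16 × 0.5645 = 19.85 t
  burnt dolomite: 28.62 × 0.009800 = 0.2805 t
  wollastonite: 32.82 × 0.003000 = 0.09846 t
  silica sand: 80.76 × 0.002100 = 0.1696 t
  calcined alumina: 13.23 × 0.004000 = 0.05292 t
  barium carbonate: 30.88 × 0.2254 = 6.960 t
Total LOI = 27.41 t
Glass = batch − LOI = 221.5 − 27.41 = 194.1 t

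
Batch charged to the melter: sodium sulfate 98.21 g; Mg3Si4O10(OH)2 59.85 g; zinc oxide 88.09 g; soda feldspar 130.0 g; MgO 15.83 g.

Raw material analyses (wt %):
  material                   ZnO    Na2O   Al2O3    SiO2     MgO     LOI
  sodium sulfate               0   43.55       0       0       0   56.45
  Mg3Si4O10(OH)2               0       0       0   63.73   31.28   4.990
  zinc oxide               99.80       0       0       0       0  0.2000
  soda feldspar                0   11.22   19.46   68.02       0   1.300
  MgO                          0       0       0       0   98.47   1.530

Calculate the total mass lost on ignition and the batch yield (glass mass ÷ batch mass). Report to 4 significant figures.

LOI loss = 60.53 g; glass = 331.4 g; yield = 84.56%

Each numeric step holds full float precision through every step. The intermediate values are printed, rounded to 4 significant figures, when written out — every reported number is rounded a single time — the derived quantities (the five compositions, yield, the totals, glass mass, ignition loss) are rebuilt at full precision using the weight values on 331.4 g of glass, as they appear in problem or answer.
Ignition loss by material:
  sodium sulfate: 98.21 × 0.5645 = 55.44 g
  Mg3Si4O10(OH)2: 59.85 × 0.04990 = 2.987 g
  zinc oxide: 88.09 × 0.002000 = 0.1762 g
  soda feldspar: 130.0 × 0.01300 = 1.690 g
  MgO: 15.83 × 0.01530 = 0.2422 g
Total LOI = 60.53 g
Glass = batch − LOI = 392.0 − 60.53 = 331.4 g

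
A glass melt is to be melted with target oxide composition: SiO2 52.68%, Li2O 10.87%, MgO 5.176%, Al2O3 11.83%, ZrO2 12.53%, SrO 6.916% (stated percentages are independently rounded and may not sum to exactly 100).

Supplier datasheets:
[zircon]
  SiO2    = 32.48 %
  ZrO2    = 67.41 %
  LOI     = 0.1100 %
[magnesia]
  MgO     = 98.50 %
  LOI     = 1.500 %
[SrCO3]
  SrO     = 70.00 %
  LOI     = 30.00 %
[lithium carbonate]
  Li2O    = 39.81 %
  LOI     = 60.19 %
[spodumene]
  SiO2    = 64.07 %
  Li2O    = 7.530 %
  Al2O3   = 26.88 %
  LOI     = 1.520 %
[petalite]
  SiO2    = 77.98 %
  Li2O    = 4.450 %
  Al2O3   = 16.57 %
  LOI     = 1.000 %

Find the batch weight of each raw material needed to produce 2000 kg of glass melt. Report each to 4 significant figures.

Batch per 2000 kg glass melt:
  zircon: 371.8 kg
  magnesia: 105.1 kg
  SrCO3: 197.6 kg
  lithium carbonate: 384.2 kg
  spodumene: 289.3 kg
  petalite: 958.6 kg
Total batch = 2307 kg; LOI loss = 306.5 kg; yield = 86.71%

Each numeric step carries full float precision from start to finish — values along the way appear rounded to four significant figures; a single rounding finalizes each reported figure. All derived quantities, including glass mass, the totals, the six compositions, yield, ignition loss, are recomputed from the weighed amounts on 2000 kg of glass at exact precision as they appear in the problem or the answer.
Target masses of each oxide per 2000 kg glass melt:
  SiO2: 52.68% × 2000 = 1054 kg
  Li2O: 10.87% × 2000 = 217.4 kg
  MgO: 5.176% × 2000 = 103.5 kg
  Al2O3: 11.83% × 2000 = 236.6 kg
  ZrO2: 12.53% × 2000 = 250.6 kg
  SrO: 6.916% × 2000 = 138.3 kg
Checking each oxide sum from the weights as reported, against the basis in use (oxide sums agree with the targets given rounding of the digits):
  SiO2: 371.8·0.3248 + 289.3·0.6407 + 958.6·0.7798 = 1054 kg (target 1054 kg)
  Li2O: 384.2·0.3981 + 289.3·0.07530 + 958.6·0.04450 = 217.4 kg (target 217.4 kg)
  MgO: 105.1·0.9850 = 103.5 kg (target 103.5 kg)
  Al2O3: 289.3·0.2688 + 958.6·0.1657 = 236.6 kg (target 236.6 kg)
  ZrO2: 371.8·0.6741 = 250.6 kg (target 250.6 kg)
  SrO: 197.6·0.7000 = 138.3 kg (target 138.3 kg)
Glass-mass closure: batch Σ − ignition loss = 2000 kg (targets for the oxides total 2000 kg; versus the stated basis of 2000 kg — differing by rounding only).
Whole-batch sum: Σ batch = 2307 kg; the LOI term Σ batch·LOI equals 306.5 kg; glass ÷ batch gives a yield of 86.71%.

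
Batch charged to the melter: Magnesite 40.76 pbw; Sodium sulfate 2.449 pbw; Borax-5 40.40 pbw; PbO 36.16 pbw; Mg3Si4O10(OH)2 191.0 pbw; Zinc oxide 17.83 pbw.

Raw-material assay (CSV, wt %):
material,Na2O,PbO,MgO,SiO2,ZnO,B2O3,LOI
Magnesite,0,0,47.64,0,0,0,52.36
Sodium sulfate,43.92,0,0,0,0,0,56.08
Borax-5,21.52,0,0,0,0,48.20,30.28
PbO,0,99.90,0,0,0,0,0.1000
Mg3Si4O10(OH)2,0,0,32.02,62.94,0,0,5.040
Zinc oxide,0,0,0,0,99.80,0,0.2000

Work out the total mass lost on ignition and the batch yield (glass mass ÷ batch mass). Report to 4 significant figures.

Every computation keeps full float precision through every step; values along the way are shown, with 4-significant-figure rounding, alongside each step; every reported number is rounded only once; derived quantities, including six oxide percentages, net glass mass, the totals, the yield, ignition loss, are recomputed from the batch weights at 284.0 pbw of glass in full float precision as written in either problem or answer.
Ignition loss by material:
  Magnesite: 40.76 × 0.5236 = 21.34 pbw
  Sodium sulfate: 2.449 × 0.5608 = 1.373 pbw
  Borax-5: 40.40 × 0.3028 = 12.23 pbw
  PbO: 36.16 × 0.001000 = 0.03616 pbw
  Mg3Si4O10(OH)2: 191.0 × 0.05040 = 9.626 pbw
  Zinc oxide: 17.83 × 0.002000 = 0.03566 pbw
Total LOI = 44.65 pbw
Glass = batch − LOI = 328.6 − 44.65 = 284.0 pbw

LOI loss = 44.65 pbw; glass = 284.0 pbw; yield = 86.41%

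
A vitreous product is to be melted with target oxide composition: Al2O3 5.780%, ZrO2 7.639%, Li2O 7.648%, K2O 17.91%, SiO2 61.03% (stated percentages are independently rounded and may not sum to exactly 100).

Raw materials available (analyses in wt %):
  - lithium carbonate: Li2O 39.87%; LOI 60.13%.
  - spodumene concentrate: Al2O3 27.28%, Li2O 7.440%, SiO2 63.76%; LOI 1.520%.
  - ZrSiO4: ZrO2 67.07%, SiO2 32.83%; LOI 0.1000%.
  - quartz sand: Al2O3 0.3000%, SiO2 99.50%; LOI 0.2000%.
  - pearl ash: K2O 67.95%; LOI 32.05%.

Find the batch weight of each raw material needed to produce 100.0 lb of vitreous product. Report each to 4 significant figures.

The whole derivation maintains exact precision at each step; mid-chain values are printed (rounded to four significant digits) across the worked steps; every reported figure sees exactly one rounding. All derived quantities, which include ignition loss, the five compositions, totals, net glass mass, yield, are computed at full float precision, precisely as stated by the question or the answer, from the weighed amounts on 100.0 lb of glass.
Oxide mass targets, per 100.0 lb vitreous product:
  Al2O3: 5.780% × 100.0 = 5.780 lb
  ZrO2: 7.639% × 100.0 = 7.639 lb
  Li2O: 7.648% × 100.0 = 7.648 lb
  K2O: 17.91% × 100.0 = 17.91 lb
  SiO2: 61.03% × 100.0 = 61.03 lb
Verifying the oxide balance per the reported batch figures, for the quoted basis mass (sums match the target masses net of answer rounding effects):
  Al2O3: 20.70·0.2728 + 44.31·0.003000 = 5.780 lb (target 5.780 lb)
  ZrO2: 11.39·0.6707 = 7.639 lb (target 7.639 lb)
  Li2O: 15.32·0.3987 + 20.70·0.07440 = 7.648 lb (target 7.648 lb)
  K2O: 26.36·0.6795 = 17.91 lb (target 17.91 lb)
  SiO2: 20.70·0.6376 + 11.39·0.3283 + 44.31·0.9950 = 61.03 lb (target 61.03 lb)
The glass-mass cross-check: net batch after ignition = 100.0 lb (the targets, summed, come to 100.0 lb; against the stated basis, 100.0 lb — rounding explains the deltas).
Whole-batch sum: Σ batch = 118.1 lb; LOI loss = Σ batch·LOI = 18.07 lb; yield: glass divided by total = 84.69%.

Batch per 100.0 lb vitreous product:
  lithium carbonate: 15.32 lb
  spodumene concentrate: 20.70 lb
  ZrSiO4: 11.39 lb
  quartz sand: 44.31 lb
  pearl ash: 26.36 lb
Total batch = 118.1 lb; LOI loss = 18.07 lb; yield = 84.69%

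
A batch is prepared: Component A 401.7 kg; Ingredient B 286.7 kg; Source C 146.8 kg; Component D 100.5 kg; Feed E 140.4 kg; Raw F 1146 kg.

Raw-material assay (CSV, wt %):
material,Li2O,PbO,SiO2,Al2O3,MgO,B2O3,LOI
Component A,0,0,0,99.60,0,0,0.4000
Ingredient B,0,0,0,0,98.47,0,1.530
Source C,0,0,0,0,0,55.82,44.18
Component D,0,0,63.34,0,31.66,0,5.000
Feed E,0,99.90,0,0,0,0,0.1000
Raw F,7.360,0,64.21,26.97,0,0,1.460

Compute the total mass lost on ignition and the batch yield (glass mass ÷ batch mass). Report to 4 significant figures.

Each numeric step maintains full precision through every step. Values along the way are printed (rounded to 4 significant figures) across the worked steps. Each reported number is rounded a single time — all derived quantities are computed from the batch weights on 2129 kg of glass in full precision (six oxide percentages, glass mass, yield, ignition loss, totals), as given in the problem or the answer.
LOI of each material in turn:
  Component A: 401.7 × 0.004000 = 1.607 kg
  Ingredient B: 286.7 × 0.01530 = 4.387 kg
  Source C: 146.8 × 0.4418 = 64.86 kg
  Component D: 100.5 × 0.05000 = 5.025 kg
  Feed E: 140.4 × 0.001000 = 0.1404 kg
  Raw F: 1146 × 0.01460 = 16.73 kg
Total LOI = 92.75 kg
Glass = batch − LOI = 2222 − 92.75 = 2129 kg

LOI loss = 92.75 kg; glass = 2129 kg; yield = 95.83%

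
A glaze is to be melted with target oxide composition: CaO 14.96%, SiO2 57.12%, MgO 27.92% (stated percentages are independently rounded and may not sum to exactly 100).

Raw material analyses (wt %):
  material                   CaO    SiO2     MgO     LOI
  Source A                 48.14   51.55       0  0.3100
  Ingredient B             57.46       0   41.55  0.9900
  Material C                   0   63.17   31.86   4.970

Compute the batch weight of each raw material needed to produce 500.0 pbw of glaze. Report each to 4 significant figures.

Each numeric step holds full precision in every operation; in-progress results appear rounded to four significant figures across the worked steps; exactly one rounding goes into every reported result — derived quantities are rebuilt starting from the weights at 500.0 pbw of glass in exact precision (yield, net glass mass, totals, the three compositions, ignition loss) as given in either problem or answer.
The oxide mass targets at 500.0 pbw glaze:
  CaO: 14.96% × 500.0 = 74.80 pbw
  SiO2: 57.12% × 500.0 = 285.6 pbw
  MgO: 27.92% × 500.0 = 139.6 pbw
Per-oxide balance check using the reported weights, for the quoted basis mass (sums match the target masses modulo rounding of the values):
  CaO: 96.25·0.4814 + 49.54·0.5746 = 74.80 pbw (target 74.80 pbw)
  SiO2: 96.25·0.5155 + 373.6·0.6317 = 285.6 pbw (target 285.6 pbw)
  MgO: 49.54·0.4155 + 373.6·0.3186 = 139.6 pbw (target 139.6 pbw)
Mass balance on the glass: whole batch net of LOI = 500.0 pbw (oxide target masses add up to 500.0 pbw; basis as stated: 500.0 pbw — gaps are rounding artifacts).
Batch total: Σ batch = 519.4 pbw; LOI loss = Σ batch·LOI = 19.36 pbw; as yield: glass ÷ batch → 96.27%.

Batch per 500.0 pbw glaze:
  Source A: 96.25 pbw
  Ingredient B: 49.54 pbw
  Material C: 373.6 pbw
Total batch = 519.4 pbw; LOI loss = 19.36 pbw; yield = 96.27%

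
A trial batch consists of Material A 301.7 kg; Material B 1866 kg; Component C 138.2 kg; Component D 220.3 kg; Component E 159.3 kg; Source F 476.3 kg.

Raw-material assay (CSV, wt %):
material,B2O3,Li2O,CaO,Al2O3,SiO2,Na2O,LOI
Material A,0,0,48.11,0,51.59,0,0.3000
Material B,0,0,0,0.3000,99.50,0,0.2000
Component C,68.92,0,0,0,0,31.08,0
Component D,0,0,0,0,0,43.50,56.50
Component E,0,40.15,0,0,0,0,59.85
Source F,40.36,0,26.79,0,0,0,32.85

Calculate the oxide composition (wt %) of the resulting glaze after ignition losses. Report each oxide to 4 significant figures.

All arithmetic maintains exact precision at each step — mid-chain values are rounded to 4 significant figures wherever printed. Exactly one rounding goes into each reported result. All derived quantities are recomputed using the weight values on 2781 kg of glass in exact precision (the yield, net glass mass, totals, six oxide percentages, ignition loss), as given in either problem or answer.
Delivered oxide masses:
  B2O3: 138.2·0.6892 + 476.3·0.4036 = 287.5 kg
  Li2O: 159.3·0.4015 = 63.96 kg
  CaO: 301.7·0.4811 + 476.3·0.2679 = 272.7 kg
  Al2O3: 1866·0.003000 = 5.598 kg
  SiO2: 301.7·0.5159 + 1866·0.9950 = 2012 kg
  Na2O: 138.2·0.3108 + 220.3·0.4350 = 138.8 kg
LOI: 301.7·0.003000 + 1866·0.002000 + 220.3·0.5650 + 159.3·0.5985 + 476.3·0.3285 = 380.9 kg
Resulting glass, batch − LOI: 3162 − 380.9 = 2781 kg (= Σ oxide masses)
percent share: oxide ÷ glass, ×100

Glass mass = 2781 kg (batch 3162 − LOI 380.9).
Composition: B2O3 10.34%, Li2O 2.300%, CaO 9.808%, Al2O3 0.2013%, SiO2 72.36%, Na2O 4.991%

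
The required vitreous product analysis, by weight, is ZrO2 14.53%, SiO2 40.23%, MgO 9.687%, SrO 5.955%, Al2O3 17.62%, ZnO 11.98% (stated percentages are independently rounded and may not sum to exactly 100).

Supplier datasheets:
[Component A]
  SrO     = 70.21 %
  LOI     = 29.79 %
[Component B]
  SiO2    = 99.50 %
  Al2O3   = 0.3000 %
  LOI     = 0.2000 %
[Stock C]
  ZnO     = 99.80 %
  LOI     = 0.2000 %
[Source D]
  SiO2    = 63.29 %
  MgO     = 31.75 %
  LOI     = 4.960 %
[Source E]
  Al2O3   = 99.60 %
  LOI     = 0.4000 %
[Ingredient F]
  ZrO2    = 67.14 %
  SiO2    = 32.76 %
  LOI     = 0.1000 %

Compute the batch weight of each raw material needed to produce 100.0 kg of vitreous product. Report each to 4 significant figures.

Batch per 100.0 kg vitreous product:
  Component A: 8.482 kg
  Component B: 13.90 kg
  Stock C: 12.00 kg
  Source D: 30.51 kg
  Source E: 17.65 kg
  Ingredient F: 21.64 kg
Total batch = 104.2 kg; LOI loss = 4.184 kg; yield = 95.98%

The intermediate values are displayed rounded to 4 significant figures when written out; every computation holds full precision from first step to last; a single rounding produces every reported figure — the derived quantities, which include the totals, glass mass, the six compositions, yield, LOI, are computed in full float precision, as written in the problem or the answer, starting from the weights on 100.0 kg of glass.
Oxide mass targets, per 100.0 kg vitreous product:
  ZrO2: 14.53% × 100.0 = 14.53 kg
  SiO2: 40.23% × 100.0 = 40.23 kg
  MgO: 9.687% × 100.0 = 9.687 kg
  SrO: 5.955% × 100.0 = 5.955 kg
  Al2O3: 17.62% × 100.0 = 17.62 kg
  ZnO: 11.98% × 100.0 = 11.98 kg
Verifying the oxide balance from the weights as reported, against the basis in use (sum by sum, the targets are met given rounding of the digits):
  ZrO2: 21.64·0.6714 = 14.53 kg (target 14.53 kg)
  SiO2: 13.90·0.9950 + 30.51·0.6329 + 21.64·0.3276 = 40.23 kg (target 40.23 kg)
  MgO: 30.51·0.3175 = 9.687 kg (target 9.687 kg)
  SrO: 8.482·0.7021 = 5.955 kg (target 5.955 kg)
  Al2O3: 13.90·0.003000 + 17.65·0.9960 = 17.62 kg (target 17.62 kg)
  ZnO: 12.00·0.9980 = 11.98 kg (target 11.98 kg)
Consistency of the glass mass: batch total minus LOI = 100.0 kg (targets for the oxides total 100.0 kg; the stated basis being 100.0 kg — gaps are rounding artifacts).
Batch total: Σ batch = 104.2 kg; LOI loss = Σ batch·LOI = 4.184 kg; as yield: glass ÷ batch → 95.98%.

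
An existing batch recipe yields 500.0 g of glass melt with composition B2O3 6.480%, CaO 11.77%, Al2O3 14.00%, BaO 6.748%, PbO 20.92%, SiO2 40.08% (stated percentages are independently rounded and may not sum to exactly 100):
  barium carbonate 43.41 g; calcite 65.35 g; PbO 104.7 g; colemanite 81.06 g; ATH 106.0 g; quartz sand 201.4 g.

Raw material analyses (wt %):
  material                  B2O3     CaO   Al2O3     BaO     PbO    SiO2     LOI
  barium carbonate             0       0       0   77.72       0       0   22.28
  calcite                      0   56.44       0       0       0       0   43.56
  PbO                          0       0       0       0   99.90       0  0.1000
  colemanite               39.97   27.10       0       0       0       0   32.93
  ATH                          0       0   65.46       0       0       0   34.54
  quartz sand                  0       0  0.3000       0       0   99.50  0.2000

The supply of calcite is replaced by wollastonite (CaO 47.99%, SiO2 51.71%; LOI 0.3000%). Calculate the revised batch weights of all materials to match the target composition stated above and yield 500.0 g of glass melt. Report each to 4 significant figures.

Revised batch per 500.0 g glass melt:
  barium carbonate: 43.41 g
  wollastonite: 76.85 g
  PbO: 104.7 g
  colemanite: 81.06 g
  ATH: 106.2 g
  quartz sand: 161.5 g
Total batch = 573.7 g; LOI loss = 73.70 g

The whole derivation runs at full precision in every operation — mid-chain values appear (rounded to 4 significant figures) at each printed step. Every reported number is rounded a single time. Derived quantities, which include yield, net glass mass, totals, LOI, six oxide percentages, are carried at full float precision, precisely as stated by the question or the answer, from the weighed amounts on 500.0 g of glass.
Target masses of each oxide per 500.0 g glass melt:
  B2O3: 6.480% × 500.0 = 32.40 g
  CaO: 11.77% × 500.0 = 58.85 g
  Al2O3: 14.00% × 500.0 = 70.00 g
  BaO: 6.748% × 500.0 = 33.74 g
  PbO: 20.92% × 500.0 = 104.6 g
  SiO2: 40.08% × 500.0 = 200.4 g
Balance tally, oxide-wise, per the reported batch figures, against the basis in use (sum by sum, the targets are met inside rounding margins):
  B2O3: 81.06·0.3997 = 32.40 g (target 32.40 g)
  CaO: 76.85·0.4799 + 81.06·0.2710 = 58.85 g (target 58.85 g)
  Al2O3: 106.2·0.6546 + 161.5·0.003000 = 70.00 g (target 70.00 g)
  BaO: 43.41·0.7772 = 33.74 g (target 33.74 g)
  PbO: 104.7·0.9990 = 104.6 g (target 104.6 g)
  SiO2: 76.85·0.5171 + 161.5·0.9950 = 200.4 g (target 200.4 g)
The glass-mass cross-check: whole batch net of LOI = 500.0 g (the Σ of target masses is 500.0 g; the stated basis being 500.0 g — a pure rounding effect).
Batch grand total — Σ batch = 573.7 g; LOI removed, Σ of batch·LOI: 73.70 g; yield, glass over the total, = 87.15%.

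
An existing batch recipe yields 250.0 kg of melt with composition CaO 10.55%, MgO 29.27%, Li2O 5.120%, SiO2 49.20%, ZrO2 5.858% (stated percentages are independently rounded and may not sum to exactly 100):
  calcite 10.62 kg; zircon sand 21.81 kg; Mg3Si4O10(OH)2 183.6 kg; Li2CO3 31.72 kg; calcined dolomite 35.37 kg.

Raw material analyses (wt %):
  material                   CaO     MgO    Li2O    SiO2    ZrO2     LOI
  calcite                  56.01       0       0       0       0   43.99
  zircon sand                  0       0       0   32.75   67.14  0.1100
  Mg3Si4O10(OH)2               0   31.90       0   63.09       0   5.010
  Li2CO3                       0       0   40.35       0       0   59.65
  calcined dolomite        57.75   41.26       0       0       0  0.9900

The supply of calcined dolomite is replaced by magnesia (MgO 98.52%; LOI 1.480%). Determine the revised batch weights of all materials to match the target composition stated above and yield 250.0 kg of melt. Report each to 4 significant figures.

Working values appear, rounded to four significant digits, in the printout; the working math runs at full float precision all the way through. Every reported number is rounded only once — all derived quantities, including glass mass, ignition loss, the yield, the totals, five oxide percentages, are computed from the weighed amounts at 250.0 kg of glass in full precision, as they appear in question or answer.
Oxide mass targets, per 250.0 kg melt:
  CaO: 10.55% × 250.0 = 26.38 kg
  MgO: 29.27% × 250.0 = 73.18 kg
  Li2O: 5.120% × 250.0 = 12.80 kg
  SiO2: 49.20% × 250.0 = 123.0 kg
  ZrO2: 5.858% × 250.0 = 14.64 kg
Mass-balance tally per oxide applying the batch weights above, under the basis named above (target by target, the sums agree given rounding of the digits):
  CaO: 47.09·0.5601 = 26.38 kg (target 26.38 kg)
  MgO: 183.6·0.3190 + 14.81·0.9852 = 73.16 kg (target 73.18 kg)
  Li2O: 31.72·0.4035 = 12.80 kg (target 12.80 kg)
  SiO2: 21.81·0.3275 + 183.6·0.6309 = 123.0 kg (target 123.0 kg)
  ZrO2: 21.81·0.6714 = 14.64 kg (target 14.64 kg)
Glass-mass sanity pass: the batch minus its LOI: 250.0 kg (targets for the oxides total 250.0 kg; against the stated basis, 250.0 kg — deltas are rounding alone).
Batch total: Σ batch = 299.0 kg; the LOI term Σ batch·LOI equals 49.08 kg; yield: glass divided by total = 83.59%.

Revised batch per 250.0 kg melt:
  calcite: 47.09 kg
  zircon sand: 21.81 kg
  Mg3Si4O10(OH)2: 183.6 kg
  Li2CO3: 31.72 kg
  magnesia: 14.81 kg
Total batch = 299.0 kg; LOI loss = 49.08 kg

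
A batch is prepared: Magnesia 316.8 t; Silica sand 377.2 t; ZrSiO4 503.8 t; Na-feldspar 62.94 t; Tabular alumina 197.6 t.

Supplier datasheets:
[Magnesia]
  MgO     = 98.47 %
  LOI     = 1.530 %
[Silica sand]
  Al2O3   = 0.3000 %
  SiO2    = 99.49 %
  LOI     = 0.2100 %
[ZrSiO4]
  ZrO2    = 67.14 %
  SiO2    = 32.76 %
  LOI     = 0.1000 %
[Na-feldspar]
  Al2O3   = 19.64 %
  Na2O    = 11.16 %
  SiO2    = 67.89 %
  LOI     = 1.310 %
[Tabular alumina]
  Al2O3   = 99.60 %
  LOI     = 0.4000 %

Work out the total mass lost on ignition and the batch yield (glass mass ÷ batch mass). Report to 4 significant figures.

LOI loss = 7.758 t; glass = 1451 t; yield = 99.47%

All arithmetic holds full float precision through every step — in-progress results are shown with 4-significant-digit rounding at each printed step. Every reported number takes exactly one rounding. Derived quantities (glass mass, the five compositions, the yield, totals, ignition loss) are re-derived using the weight values on 1451 t of glass at full float precision as written in the problem or answer text.
Each material's LOI contribution:
  Magnesia: 316.8 × 0.01530 = 4.847 t
  Silica sand: 377.2 × 0.002100 = 0.7921 t
  ZrSiO4: 503.8 × 0.001000 = 0.5038 t
  Na-feldspar: 62.94 × 0.01310 = 0.8245 t
  Tabular alumina: 197.6 × 0.004000 = 0.7904 t
Total LOI = 7.758 t
Glass = batch − LOI = 1458 − 7.758 = 1451 t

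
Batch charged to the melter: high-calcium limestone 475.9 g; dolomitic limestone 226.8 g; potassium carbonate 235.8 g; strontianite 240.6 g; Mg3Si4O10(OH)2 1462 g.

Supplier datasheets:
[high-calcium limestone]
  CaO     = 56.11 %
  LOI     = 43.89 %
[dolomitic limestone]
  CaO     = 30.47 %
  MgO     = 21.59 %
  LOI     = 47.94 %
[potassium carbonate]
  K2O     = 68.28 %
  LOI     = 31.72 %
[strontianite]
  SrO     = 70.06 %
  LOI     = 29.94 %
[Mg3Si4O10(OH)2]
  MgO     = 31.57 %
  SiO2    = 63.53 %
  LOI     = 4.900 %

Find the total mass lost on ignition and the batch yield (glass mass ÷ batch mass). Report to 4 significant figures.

LOI loss = 536.1 g; glass = 2105 g; yield = 79.70%

All arithmetic holds exact precision from start to finish; intermediates are shown (rounded to four significant digits) when written out; each reported number takes exactly one rounding — all derived quantities are rebuilt from the batch weights on 2105 g of glass in full float precision (LOI, totals, the yield, the five compositions, net glass mass), as set out in question or answer.
Per-material ignition loss:
  high-calcium limestone: 475.9 × 0.4389 = 208.9 g
  dolomitic limestone: 226.8 × 0.4794 = 108.7 g
  potassium carbonate: 235.8 × 0.3172 = 74.80 g
  strontianite: 240.6 × 0.2994 = 72.04 g
  Mg3Si4O10(OH)2: 1462 × 0.04900 = 71.64 g
Total LOI = 536.1 g
Glass = batch − LOI = 2641 − 536.1 = 2105 g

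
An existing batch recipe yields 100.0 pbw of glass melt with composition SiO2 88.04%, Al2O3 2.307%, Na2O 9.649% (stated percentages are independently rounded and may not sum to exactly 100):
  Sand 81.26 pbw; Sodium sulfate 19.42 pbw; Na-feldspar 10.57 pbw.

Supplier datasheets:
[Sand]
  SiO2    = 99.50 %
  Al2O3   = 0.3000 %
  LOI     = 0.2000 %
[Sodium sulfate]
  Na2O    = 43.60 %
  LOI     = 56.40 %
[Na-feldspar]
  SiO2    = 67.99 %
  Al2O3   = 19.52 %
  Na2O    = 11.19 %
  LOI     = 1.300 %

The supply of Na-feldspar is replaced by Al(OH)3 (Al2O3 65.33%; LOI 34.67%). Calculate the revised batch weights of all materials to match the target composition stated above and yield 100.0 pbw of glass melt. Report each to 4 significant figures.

Revised batch per 100.0 pbw glass melt:
  Sand: 88.48 pbw
  Sodium sulfate: 22.13 pbw
  Al(OH)3: 3.125 pbw
Total batch = 113.7 pbw; LOI loss = 13.74 pbw

In-progress results appear (rounded to 4 significant figures) when written out — the working math holds exact precision throughout. Every reported value is rounded a single time. All derived quantities, including yield, LOI, the totals, glass mass, the three compositions, are rebuilt from the weighed amounts at 100.0 pbw of glass at exact precision precisely as stated by the question or the answer.
Oxide mass targets, per 100.0 pbw glass melt:
  SiO2: 88.04% × 100.0 = 88.04 pbw
  Al2O3: 2.307% × 100.0 = 2.307 pbw
  Na2O: 9.649% × 100.0 = 9.649 pbw
Oxide-by-oxide audit from the weights as reported, on the stated basis (target by target, the sums agree exact up to rounding of places):
  SiO2: 88.48·0.9950 = 88.04 pbw (target 88.04 pbw)
  Al2O3: 88.48·0.003000 + 3.125·0.6533 = 2.307 pbw (target 2.307 pbw)
  Na2O: 22.13·0.4360 = 9.649 pbw (target 9.649 pbw)
Glass-mass closure: batch total minus LOI = 99.99 pbw (the Σ of target masses is 100.0 pbw; stated basis 100.0 pbw — rounding explains the deltas).
Whole-batch sum: Σ batch = 113.7 pbw; loss to ignition Σ batch·LOI = 13.74 pbw; glass ÷ batch gives a yield of 87.92%.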